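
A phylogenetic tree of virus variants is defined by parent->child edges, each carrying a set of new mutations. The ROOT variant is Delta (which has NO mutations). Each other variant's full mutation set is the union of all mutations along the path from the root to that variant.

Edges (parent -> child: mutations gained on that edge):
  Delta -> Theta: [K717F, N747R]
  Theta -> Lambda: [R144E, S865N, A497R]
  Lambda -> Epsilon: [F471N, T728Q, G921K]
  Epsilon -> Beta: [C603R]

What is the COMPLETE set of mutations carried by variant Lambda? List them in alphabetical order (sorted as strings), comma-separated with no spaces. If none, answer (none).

At Delta: gained [] -> total []
At Theta: gained ['K717F', 'N747R'] -> total ['K717F', 'N747R']
At Lambda: gained ['R144E', 'S865N', 'A497R'] -> total ['A497R', 'K717F', 'N747R', 'R144E', 'S865N']

Answer: A497R,K717F,N747R,R144E,S865N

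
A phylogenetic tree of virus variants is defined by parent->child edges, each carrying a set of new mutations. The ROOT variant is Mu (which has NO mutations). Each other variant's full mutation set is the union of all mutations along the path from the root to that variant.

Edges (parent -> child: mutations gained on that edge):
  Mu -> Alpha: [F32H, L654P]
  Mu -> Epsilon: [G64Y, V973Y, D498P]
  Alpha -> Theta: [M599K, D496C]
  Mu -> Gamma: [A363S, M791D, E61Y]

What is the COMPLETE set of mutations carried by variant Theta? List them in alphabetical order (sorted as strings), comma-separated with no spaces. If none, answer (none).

Answer: D496C,F32H,L654P,M599K

Derivation:
At Mu: gained [] -> total []
At Alpha: gained ['F32H', 'L654P'] -> total ['F32H', 'L654P']
At Theta: gained ['M599K', 'D496C'] -> total ['D496C', 'F32H', 'L654P', 'M599K']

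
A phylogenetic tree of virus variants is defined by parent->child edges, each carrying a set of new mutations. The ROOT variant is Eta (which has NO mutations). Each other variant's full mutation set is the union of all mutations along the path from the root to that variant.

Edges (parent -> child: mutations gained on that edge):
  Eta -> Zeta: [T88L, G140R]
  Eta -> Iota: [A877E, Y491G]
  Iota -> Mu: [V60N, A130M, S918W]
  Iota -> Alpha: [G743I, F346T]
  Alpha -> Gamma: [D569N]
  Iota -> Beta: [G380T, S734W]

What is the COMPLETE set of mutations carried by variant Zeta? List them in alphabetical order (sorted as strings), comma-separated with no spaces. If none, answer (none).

At Eta: gained [] -> total []
At Zeta: gained ['T88L', 'G140R'] -> total ['G140R', 'T88L']

Answer: G140R,T88L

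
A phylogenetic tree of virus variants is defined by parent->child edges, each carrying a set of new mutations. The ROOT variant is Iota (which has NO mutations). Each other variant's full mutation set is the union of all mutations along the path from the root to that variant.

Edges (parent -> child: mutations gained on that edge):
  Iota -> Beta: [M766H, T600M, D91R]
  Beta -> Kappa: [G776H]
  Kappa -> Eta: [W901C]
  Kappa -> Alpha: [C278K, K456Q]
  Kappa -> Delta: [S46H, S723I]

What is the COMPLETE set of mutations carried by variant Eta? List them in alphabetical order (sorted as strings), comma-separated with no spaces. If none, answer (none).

At Iota: gained [] -> total []
At Beta: gained ['M766H', 'T600M', 'D91R'] -> total ['D91R', 'M766H', 'T600M']
At Kappa: gained ['G776H'] -> total ['D91R', 'G776H', 'M766H', 'T600M']
At Eta: gained ['W901C'] -> total ['D91R', 'G776H', 'M766H', 'T600M', 'W901C']

Answer: D91R,G776H,M766H,T600M,W901C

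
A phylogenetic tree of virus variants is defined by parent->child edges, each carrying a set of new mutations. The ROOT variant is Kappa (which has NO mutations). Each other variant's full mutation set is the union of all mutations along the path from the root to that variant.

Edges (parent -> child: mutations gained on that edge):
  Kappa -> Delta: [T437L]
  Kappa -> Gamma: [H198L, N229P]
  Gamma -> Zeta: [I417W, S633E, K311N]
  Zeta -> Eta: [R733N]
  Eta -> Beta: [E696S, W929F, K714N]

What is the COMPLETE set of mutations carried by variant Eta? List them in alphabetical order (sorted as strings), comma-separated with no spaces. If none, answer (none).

Answer: H198L,I417W,K311N,N229P,R733N,S633E

Derivation:
At Kappa: gained [] -> total []
At Gamma: gained ['H198L', 'N229P'] -> total ['H198L', 'N229P']
At Zeta: gained ['I417W', 'S633E', 'K311N'] -> total ['H198L', 'I417W', 'K311N', 'N229P', 'S633E']
At Eta: gained ['R733N'] -> total ['H198L', 'I417W', 'K311N', 'N229P', 'R733N', 'S633E']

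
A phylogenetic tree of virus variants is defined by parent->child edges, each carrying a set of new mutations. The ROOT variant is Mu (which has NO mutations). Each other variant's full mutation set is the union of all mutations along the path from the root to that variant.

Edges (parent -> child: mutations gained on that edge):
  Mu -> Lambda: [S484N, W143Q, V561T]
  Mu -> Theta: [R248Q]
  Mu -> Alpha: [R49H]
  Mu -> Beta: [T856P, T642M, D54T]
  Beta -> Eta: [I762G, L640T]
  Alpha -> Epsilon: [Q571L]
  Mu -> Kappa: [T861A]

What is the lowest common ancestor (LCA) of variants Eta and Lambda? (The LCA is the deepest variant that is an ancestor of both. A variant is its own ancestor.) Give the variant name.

Path from root to Eta: Mu -> Beta -> Eta
  ancestors of Eta: {Mu, Beta, Eta}
Path from root to Lambda: Mu -> Lambda
  ancestors of Lambda: {Mu, Lambda}
Common ancestors: {Mu}
Walk up from Lambda: Lambda (not in ancestors of Eta), Mu (in ancestors of Eta)
Deepest common ancestor (LCA) = Mu

Answer: Mu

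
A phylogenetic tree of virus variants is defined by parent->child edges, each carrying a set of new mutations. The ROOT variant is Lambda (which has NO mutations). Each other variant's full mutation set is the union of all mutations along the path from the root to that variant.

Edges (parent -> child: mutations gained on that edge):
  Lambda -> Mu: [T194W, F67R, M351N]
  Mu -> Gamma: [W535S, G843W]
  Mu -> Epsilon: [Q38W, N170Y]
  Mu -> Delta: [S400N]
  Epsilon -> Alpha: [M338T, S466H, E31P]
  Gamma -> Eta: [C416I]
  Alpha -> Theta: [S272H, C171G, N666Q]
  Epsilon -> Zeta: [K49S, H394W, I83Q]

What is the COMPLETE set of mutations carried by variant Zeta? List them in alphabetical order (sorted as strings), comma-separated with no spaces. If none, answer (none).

At Lambda: gained [] -> total []
At Mu: gained ['T194W', 'F67R', 'M351N'] -> total ['F67R', 'M351N', 'T194W']
At Epsilon: gained ['Q38W', 'N170Y'] -> total ['F67R', 'M351N', 'N170Y', 'Q38W', 'T194W']
At Zeta: gained ['K49S', 'H394W', 'I83Q'] -> total ['F67R', 'H394W', 'I83Q', 'K49S', 'M351N', 'N170Y', 'Q38W', 'T194W']

Answer: F67R,H394W,I83Q,K49S,M351N,N170Y,Q38W,T194W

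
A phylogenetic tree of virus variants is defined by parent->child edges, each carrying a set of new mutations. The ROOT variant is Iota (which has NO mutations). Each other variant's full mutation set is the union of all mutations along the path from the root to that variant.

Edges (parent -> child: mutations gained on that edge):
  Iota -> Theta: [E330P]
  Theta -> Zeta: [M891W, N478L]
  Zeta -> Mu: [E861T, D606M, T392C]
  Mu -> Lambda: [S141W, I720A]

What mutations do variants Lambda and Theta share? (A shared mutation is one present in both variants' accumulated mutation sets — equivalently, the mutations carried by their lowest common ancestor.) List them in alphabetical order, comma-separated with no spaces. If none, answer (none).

Answer: E330P

Derivation:
Accumulating mutations along path to Lambda:
  At Iota: gained [] -> total []
  At Theta: gained ['E330P'] -> total ['E330P']
  At Zeta: gained ['M891W', 'N478L'] -> total ['E330P', 'M891W', 'N478L']
  At Mu: gained ['E861T', 'D606M', 'T392C'] -> total ['D606M', 'E330P', 'E861T', 'M891W', 'N478L', 'T392C']
  At Lambda: gained ['S141W', 'I720A'] -> total ['D606M', 'E330P', 'E861T', 'I720A', 'M891W', 'N478L', 'S141W', 'T392C']
Mutations(Lambda) = ['D606M', 'E330P', 'E861T', 'I720A', 'M891W', 'N478L', 'S141W', 'T392C']
Accumulating mutations along path to Theta:
  At Iota: gained [] -> total []
  At Theta: gained ['E330P'] -> total ['E330P']
Mutations(Theta) = ['E330P']
Intersection: ['D606M', 'E330P', 'E861T', 'I720A', 'M891W', 'N478L', 'S141W', 'T392C'] ∩ ['E330P'] = ['E330P']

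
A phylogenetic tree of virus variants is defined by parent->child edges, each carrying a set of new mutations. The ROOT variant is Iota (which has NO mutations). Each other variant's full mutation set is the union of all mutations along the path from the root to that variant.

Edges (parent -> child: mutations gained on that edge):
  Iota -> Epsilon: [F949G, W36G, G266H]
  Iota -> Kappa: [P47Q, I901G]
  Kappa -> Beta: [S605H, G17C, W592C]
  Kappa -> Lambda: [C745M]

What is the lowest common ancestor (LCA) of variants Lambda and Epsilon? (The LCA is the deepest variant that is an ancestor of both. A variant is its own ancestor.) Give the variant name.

Answer: Iota

Derivation:
Path from root to Lambda: Iota -> Kappa -> Lambda
  ancestors of Lambda: {Iota, Kappa, Lambda}
Path from root to Epsilon: Iota -> Epsilon
  ancestors of Epsilon: {Iota, Epsilon}
Common ancestors: {Iota}
Walk up from Epsilon: Epsilon (not in ancestors of Lambda), Iota (in ancestors of Lambda)
Deepest common ancestor (LCA) = Iota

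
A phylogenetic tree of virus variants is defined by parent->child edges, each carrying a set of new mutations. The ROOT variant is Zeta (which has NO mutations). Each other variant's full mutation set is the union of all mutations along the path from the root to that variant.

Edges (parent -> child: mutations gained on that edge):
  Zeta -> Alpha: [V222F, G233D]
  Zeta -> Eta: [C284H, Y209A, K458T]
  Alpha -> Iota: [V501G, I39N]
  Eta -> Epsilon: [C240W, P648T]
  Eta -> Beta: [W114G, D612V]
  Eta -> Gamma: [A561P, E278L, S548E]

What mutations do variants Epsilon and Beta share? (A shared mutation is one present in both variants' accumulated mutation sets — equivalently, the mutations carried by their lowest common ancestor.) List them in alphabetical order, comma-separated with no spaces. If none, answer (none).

Accumulating mutations along path to Epsilon:
  At Zeta: gained [] -> total []
  At Eta: gained ['C284H', 'Y209A', 'K458T'] -> total ['C284H', 'K458T', 'Y209A']
  At Epsilon: gained ['C240W', 'P648T'] -> total ['C240W', 'C284H', 'K458T', 'P648T', 'Y209A']
Mutations(Epsilon) = ['C240W', 'C284H', 'K458T', 'P648T', 'Y209A']
Accumulating mutations along path to Beta:
  At Zeta: gained [] -> total []
  At Eta: gained ['C284H', 'Y209A', 'K458T'] -> total ['C284H', 'K458T', 'Y209A']
  At Beta: gained ['W114G', 'D612V'] -> total ['C284H', 'D612V', 'K458T', 'W114G', 'Y209A']
Mutations(Beta) = ['C284H', 'D612V', 'K458T', 'W114G', 'Y209A']
Intersection: ['C240W', 'C284H', 'K458T', 'P648T', 'Y209A'] ∩ ['C284H', 'D612V', 'K458T', 'W114G', 'Y209A'] = ['C284H', 'K458T', 'Y209A']

Answer: C284H,K458T,Y209A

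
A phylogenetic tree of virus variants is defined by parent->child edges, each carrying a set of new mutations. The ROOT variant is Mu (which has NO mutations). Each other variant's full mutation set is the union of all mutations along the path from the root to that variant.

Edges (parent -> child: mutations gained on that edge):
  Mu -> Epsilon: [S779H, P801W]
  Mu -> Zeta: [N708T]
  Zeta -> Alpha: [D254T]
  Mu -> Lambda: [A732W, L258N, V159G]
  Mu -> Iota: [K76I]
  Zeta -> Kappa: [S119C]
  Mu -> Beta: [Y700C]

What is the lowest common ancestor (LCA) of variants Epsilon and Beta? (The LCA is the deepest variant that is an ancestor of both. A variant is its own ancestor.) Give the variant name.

Path from root to Epsilon: Mu -> Epsilon
  ancestors of Epsilon: {Mu, Epsilon}
Path from root to Beta: Mu -> Beta
  ancestors of Beta: {Mu, Beta}
Common ancestors: {Mu}
Walk up from Beta: Beta (not in ancestors of Epsilon), Mu (in ancestors of Epsilon)
Deepest common ancestor (LCA) = Mu

Answer: Mu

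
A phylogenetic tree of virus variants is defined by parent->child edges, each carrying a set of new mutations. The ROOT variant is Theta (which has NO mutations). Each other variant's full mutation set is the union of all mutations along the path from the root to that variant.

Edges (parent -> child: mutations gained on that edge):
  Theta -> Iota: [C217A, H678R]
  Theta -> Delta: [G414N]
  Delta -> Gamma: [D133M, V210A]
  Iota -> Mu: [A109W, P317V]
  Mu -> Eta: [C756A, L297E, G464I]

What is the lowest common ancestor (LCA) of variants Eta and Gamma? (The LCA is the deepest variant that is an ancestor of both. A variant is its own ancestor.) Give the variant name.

Answer: Theta

Derivation:
Path from root to Eta: Theta -> Iota -> Mu -> Eta
  ancestors of Eta: {Theta, Iota, Mu, Eta}
Path from root to Gamma: Theta -> Delta -> Gamma
  ancestors of Gamma: {Theta, Delta, Gamma}
Common ancestors: {Theta}
Walk up from Gamma: Gamma (not in ancestors of Eta), Delta (not in ancestors of Eta), Theta (in ancestors of Eta)
Deepest common ancestor (LCA) = Theta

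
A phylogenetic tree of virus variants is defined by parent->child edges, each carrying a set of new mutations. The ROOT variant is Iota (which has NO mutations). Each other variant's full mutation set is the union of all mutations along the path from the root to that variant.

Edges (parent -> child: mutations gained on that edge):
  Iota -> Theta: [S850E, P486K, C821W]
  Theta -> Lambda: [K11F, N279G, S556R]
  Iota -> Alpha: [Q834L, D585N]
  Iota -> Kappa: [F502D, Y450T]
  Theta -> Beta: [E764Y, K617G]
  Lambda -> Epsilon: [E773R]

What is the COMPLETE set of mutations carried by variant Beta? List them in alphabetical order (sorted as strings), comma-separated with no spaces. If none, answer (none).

Answer: C821W,E764Y,K617G,P486K,S850E

Derivation:
At Iota: gained [] -> total []
At Theta: gained ['S850E', 'P486K', 'C821W'] -> total ['C821W', 'P486K', 'S850E']
At Beta: gained ['E764Y', 'K617G'] -> total ['C821W', 'E764Y', 'K617G', 'P486K', 'S850E']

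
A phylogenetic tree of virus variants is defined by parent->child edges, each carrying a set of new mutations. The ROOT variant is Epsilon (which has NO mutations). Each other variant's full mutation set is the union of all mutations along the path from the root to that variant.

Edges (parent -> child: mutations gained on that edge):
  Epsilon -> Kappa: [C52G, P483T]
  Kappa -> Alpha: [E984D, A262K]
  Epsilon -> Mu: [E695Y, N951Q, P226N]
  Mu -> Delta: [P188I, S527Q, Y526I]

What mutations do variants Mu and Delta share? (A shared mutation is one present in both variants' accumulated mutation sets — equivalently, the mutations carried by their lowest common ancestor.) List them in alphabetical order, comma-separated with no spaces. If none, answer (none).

Answer: E695Y,N951Q,P226N

Derivation:
Accumulating mutations along path to Mu:
  At Epsilon: gained [] -> total []
  At Mu: gained ['E695Y', 'N951Q', 'P226N'] -> total ['E695Y', 'N951Q', 'P226N']
Mutations(Mu) = ['E695Y', 'N951Q', 'P226N']
Accumulating mutations along path to Delta:
  At Epsilon: gained [] -> total []
  At Mu: gained ['E695Y', 'N951Q', 'P226N'] -> total ['E695Y', 'N951Q', 'P226N']
  At Delta: gained ['P188I', 'S527Q', 'Y526I'] -> total ['E695Y', 'N951Q', 'P188I', 'P226N', 'S527Q', 'Y526I']
Mutations(Delta) = ['E695Y', 'N951Q', 'P188I', 'P226N', 'S527Q', 'Y526I']
Intersection: ['E695Y', 'N951Q', 'P226N'] ∩ ['E695Y', 'N951Q', 'P188I', 'P226N', 'S527Q', 'Y526I'] = ['E695Y', 'N951Q', 'P226N']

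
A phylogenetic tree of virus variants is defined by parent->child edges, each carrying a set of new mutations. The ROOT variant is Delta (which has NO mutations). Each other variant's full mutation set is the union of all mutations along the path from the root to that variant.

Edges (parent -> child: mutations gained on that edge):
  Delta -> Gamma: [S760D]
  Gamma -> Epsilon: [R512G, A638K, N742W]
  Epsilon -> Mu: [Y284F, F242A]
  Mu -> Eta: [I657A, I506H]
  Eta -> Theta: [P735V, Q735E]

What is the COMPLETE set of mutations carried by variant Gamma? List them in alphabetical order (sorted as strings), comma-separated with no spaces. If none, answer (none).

At Delta: gained [] -> total []
At Gamma: gained ['S760D'] -> total ['S760D']

Answer: S760D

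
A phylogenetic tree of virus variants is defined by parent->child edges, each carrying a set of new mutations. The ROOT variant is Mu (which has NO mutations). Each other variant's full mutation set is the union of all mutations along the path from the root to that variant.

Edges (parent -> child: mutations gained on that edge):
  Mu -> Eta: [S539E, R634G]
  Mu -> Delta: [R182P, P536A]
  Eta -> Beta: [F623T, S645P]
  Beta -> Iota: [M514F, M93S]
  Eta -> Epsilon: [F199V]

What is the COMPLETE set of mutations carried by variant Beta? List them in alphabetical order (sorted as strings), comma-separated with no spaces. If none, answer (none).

At Mu: gained [] -> total []
At Eta: gained ['S539E', 'R634G'] -> total ['R634G', 'S539E']
At Beta: gained ['F623T', 'S645P'] -> total ['F623T', 'R634G', 'S539E', 'S645P']

Answer: F623T,R634G,S539E,S645P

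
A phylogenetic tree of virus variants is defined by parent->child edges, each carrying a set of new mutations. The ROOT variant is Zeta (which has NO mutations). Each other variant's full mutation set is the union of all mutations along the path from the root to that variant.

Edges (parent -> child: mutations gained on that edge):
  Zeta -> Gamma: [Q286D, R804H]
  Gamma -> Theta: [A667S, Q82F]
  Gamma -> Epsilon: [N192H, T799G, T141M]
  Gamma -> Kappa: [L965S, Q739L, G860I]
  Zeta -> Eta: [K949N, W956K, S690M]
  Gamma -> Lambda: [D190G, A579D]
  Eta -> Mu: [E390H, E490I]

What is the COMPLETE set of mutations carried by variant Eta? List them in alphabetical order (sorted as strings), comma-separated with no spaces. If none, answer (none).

At Zeta: gained [] -> total []
At Eta: gained ['K949N', 'W956K', 'S690M'] -> total ['K949N', 'S690M', 'W956K']

Answer: K949N,S690M,W956K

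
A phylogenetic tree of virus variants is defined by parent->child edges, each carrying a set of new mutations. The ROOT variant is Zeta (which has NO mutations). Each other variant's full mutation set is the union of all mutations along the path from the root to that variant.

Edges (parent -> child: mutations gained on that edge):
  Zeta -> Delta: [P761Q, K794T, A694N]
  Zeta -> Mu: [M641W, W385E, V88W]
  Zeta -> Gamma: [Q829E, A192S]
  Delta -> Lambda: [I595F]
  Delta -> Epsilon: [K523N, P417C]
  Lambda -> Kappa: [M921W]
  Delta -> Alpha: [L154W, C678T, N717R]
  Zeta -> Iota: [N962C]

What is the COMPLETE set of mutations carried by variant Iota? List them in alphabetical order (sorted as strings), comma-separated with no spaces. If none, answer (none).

Answer: N962C

Derivation:
At Zeta: gained [] -> total []
At Iota: gained ['N962C'] -> total ['N962C']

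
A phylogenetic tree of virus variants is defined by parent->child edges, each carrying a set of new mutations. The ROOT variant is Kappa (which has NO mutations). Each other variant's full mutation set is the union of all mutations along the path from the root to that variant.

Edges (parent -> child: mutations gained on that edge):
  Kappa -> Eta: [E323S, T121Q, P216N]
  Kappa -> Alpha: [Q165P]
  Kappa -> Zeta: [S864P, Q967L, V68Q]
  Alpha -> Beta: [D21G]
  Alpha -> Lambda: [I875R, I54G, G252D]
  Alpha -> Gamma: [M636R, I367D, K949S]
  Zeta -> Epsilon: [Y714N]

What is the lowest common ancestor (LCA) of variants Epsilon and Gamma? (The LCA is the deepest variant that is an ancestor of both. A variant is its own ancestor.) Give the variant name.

Path from root to Epsilon: Kappa -> Zeta -> Epsilon
  ancestors of Epsilon: {Kappa, Zeta, Epsilon}
Path from root to Gamma: Kappa -> Alpha -> Gamma
  ancestors of Gamma: {Kappa, Alpha, Gamma}
Common ancestors: {Kappa}
Walk up from Gamma: Gamma (not in ancestors of Epsilon), Alpha (not in ancestors of Epsilon), Kappa (in ancestors of Epsilon)
Deepest common ancestor (LCA) = Kappa

Answer: Kappa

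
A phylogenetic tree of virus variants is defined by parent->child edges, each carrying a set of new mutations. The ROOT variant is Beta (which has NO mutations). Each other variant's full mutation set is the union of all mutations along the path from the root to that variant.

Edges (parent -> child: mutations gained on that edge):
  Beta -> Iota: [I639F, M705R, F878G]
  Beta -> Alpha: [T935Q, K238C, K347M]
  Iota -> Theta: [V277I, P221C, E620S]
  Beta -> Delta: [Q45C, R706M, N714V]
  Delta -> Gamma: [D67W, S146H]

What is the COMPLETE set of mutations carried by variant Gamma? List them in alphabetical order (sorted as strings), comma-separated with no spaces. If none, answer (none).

Answer: D67W,N714V,Q45C,R706M,S146H

Derivation:
At Beta: gained [] -> total []
At Delta: gained ['Q45C', 'R706M', 'N714V'] -> total ['N714V', 'Q45C', 'R706M']
At Gamma: gained ['D67W', 'S146H'] -> total ['D67W', 'N714V', 'Q45C', 'R706M', 'S146H']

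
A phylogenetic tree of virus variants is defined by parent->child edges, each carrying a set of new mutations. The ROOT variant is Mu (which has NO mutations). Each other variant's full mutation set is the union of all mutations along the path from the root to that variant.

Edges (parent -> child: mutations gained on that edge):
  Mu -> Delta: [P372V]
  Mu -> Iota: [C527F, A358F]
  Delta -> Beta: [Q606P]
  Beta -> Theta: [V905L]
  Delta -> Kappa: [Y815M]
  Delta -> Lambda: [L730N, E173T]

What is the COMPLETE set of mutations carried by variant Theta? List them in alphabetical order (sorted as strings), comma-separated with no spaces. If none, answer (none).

At Mu: gained [] -> total []
At Delta: gained ['P372V'] -> total ['P372V']
At Beta: gained ['Q606P'] -> total ['P372V', 'Q606P']
At Theta: gained ['V905L'] -> total ['P372V', 'Q606P', 'V905L']

Answer: P372V,Q606P,V905L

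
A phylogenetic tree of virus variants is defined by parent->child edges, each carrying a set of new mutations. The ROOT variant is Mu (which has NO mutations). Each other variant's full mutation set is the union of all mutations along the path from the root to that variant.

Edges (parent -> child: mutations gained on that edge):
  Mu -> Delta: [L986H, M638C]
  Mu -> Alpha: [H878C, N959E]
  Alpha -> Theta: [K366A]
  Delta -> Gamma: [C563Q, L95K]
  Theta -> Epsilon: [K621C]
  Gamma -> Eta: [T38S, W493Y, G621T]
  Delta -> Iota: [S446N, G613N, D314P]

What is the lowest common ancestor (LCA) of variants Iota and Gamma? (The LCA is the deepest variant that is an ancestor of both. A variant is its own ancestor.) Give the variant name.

Answer: Delta

Derivation:
Path from root to Iota: Mu -> Delta -> Iota
  ancestors of Iota: {Mu, Delta, Iota}
Path from root to Gamma: Mu -> Delta -> Gamma
  ancestors of Gamma: {Mu, Delta, Gamma}
Common ancestors: {Mu, Delta}
Walk up from Gamma: Gamma (not in ancestors of Iota), Delta (in ancestors of Iota), Mu (in ancestors of Iota)
Deepest common ancestor (LCA) = Delta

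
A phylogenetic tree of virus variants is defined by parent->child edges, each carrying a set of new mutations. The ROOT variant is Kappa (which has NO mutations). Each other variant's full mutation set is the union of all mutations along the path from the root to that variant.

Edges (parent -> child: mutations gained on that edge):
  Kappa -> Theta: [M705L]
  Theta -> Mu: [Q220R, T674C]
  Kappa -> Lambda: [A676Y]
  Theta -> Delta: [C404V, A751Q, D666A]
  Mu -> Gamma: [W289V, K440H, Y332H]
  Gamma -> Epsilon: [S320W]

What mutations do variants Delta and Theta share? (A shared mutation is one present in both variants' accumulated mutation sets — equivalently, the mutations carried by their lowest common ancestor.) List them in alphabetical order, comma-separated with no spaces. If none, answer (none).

Answer: M705L

Derivation:
Accumulating mutations along path to Delta:
  At Kappa: gained [] -> total []
  At Theta: gained ['M705L'] -> total ['M705L']
  At Delta: gained ['C404V', 'A751Q', 'D666A'] -> total ['A751Q', 'C404V', 'D666A', 'M705L']
Mutations(Delta) = ['A751Q', 'C404V', 'D666A', 'M705L']
Accumulating mutations along path to Theta:
  At Kappa: gained [] -> total []
  At Theta: gained ['M705L'] -> total ['M705L']
Mutations(Theta) = ['M705L']
Intersection: ['A751Q', 'C404V', 'D666A', 'M705L'] ∩ ['M705L'] = ['M705L']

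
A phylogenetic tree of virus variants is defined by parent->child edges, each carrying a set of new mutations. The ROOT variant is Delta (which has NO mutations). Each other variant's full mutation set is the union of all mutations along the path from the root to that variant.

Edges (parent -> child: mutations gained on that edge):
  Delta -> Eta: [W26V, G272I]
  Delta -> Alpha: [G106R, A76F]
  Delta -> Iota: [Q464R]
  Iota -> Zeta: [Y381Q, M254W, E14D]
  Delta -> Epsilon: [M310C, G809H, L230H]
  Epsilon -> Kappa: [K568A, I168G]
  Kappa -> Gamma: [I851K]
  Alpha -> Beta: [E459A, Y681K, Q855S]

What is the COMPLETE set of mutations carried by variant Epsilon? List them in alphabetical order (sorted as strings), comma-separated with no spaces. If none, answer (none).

At Delta: gained [] -> total []
At Epsilon: gained ['M310C', 'G809H', 'L230H'] -> total ['G809H', 'L230H', 'M310C']

Answer: G809H,L230H,M310C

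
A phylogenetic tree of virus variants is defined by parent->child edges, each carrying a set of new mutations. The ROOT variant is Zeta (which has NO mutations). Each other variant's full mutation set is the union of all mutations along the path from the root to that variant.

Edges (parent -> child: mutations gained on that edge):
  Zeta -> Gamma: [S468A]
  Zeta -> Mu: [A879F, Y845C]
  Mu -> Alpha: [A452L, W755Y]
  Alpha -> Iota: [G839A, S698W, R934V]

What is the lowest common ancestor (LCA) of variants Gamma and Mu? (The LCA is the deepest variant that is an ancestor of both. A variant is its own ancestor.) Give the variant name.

Path from root to Gamma: Zeta -> Gamma
  ancestors of Gamma: {Zeta, Gamma}
Path from root to Mu: Zeta -> Mu
  ancestors of Mu: {Zeta, Mu}
Common ancestors: {Zeta}
Walk up from Mu: Mu (not in ancestors of Gamma), Zeta (in ancestors of Gamma)
Deepest common ancestor (LCA) = Zeta

Answer: Zeta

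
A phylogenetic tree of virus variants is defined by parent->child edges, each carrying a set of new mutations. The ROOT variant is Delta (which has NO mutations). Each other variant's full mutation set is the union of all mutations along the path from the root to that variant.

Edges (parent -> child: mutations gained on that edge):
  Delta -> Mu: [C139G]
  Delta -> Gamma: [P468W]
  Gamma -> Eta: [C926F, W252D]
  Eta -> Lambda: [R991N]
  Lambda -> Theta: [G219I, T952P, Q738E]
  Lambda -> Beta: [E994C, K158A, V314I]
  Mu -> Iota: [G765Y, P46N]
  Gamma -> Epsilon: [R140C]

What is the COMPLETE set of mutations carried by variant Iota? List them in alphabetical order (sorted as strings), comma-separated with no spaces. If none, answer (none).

At Delta: gained [] -> total []
At Mu: gained ['C139G'] -> total ['C139G']
At Iota: gained ['G765Y', 'P46N'] -> total ['C139G', 'G765Y', 'P46N']

Answer: C139G,G765Y,P46N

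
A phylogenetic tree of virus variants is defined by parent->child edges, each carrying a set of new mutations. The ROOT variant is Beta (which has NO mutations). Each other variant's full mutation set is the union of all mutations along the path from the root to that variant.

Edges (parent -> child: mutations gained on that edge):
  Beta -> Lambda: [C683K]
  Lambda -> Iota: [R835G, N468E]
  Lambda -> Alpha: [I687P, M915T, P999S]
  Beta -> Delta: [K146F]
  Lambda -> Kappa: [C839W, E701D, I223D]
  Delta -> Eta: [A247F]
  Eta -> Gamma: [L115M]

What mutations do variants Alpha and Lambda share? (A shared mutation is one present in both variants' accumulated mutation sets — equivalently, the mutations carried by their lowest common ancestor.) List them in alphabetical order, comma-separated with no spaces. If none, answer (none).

Answer: C683K

Derivation:
Accumulating mutations along path to Alpha:
  At Beta: gained [] -> total []
  At Lambda: gained ['C683K'] -> total ['C683K']
  At Alpha: gained ['I687P', 'M915T', 'P999S'] -> total ['C683K', 'I687P', 'M915T', 'P999S']
Mutations(Alpha) = ['C683K', 'I687P', 'M915T', 'P999S']
Accumulating mutations along path to Lambda:
  At Beta: gained [] -> total []
  At Lambda: gained ['C683K'] -> total ['C683K']
Mutations(Lambda) = ['C683K']
Intersection: ['C683K', 'I687P', 'M915T', 'P999S'] ∩ ['C683K'] = ['C683K']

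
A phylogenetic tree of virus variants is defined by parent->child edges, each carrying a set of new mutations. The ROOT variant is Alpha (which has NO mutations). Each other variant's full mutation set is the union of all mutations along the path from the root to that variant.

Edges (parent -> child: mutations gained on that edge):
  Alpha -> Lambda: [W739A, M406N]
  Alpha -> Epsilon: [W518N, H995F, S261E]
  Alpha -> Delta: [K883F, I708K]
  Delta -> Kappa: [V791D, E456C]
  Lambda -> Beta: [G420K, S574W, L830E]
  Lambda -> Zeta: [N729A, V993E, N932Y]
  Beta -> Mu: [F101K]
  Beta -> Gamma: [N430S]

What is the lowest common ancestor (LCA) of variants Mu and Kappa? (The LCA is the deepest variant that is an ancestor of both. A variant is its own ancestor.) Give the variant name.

Path from root to Mu: Alpha -> Lambda -> Beta -> Mu
  ancestors of Mu: {Alpha, Lambda, Beta, Mu}
Path from root to Kappa: Alpha -> Delta -> Kappa
  ancestors of Kappa: {Alpha, Delta, Kappa}
Common ancestors: {Alpha}
Walk up from Kappa: Kappa (not in ancestors of Mu), Delta (not in ancestors of Mu), Alpha (in ancestors of Mu)
Deepest common ancestor (LCA) = Alpha

Answer: Alpha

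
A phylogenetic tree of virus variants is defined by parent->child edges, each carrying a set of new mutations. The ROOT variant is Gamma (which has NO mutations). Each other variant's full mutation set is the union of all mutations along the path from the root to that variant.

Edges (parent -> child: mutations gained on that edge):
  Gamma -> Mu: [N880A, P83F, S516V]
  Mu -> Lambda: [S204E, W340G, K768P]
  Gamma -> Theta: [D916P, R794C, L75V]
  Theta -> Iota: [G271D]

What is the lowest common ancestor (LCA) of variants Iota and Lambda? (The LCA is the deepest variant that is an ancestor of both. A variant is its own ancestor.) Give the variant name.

Path from root to Iota: Gamma -> Theta -> Iota
  ancestors of Iota: {Gamma, Theta, Iota}
Path from root to Lambda: Gamma -> Mu -> Lambda
  ancestors of Lambda: {Gamma, Mu, Lambda}
Common ancestors: {Gamma}
Walk up from Lambda: Lambda (not in ancestors of Iota), Mu (not in ancestors of Iota), Gamma (in ancestors of Iota)
Deepest common ancestor (LCA) = Gamma

Answer: Gamma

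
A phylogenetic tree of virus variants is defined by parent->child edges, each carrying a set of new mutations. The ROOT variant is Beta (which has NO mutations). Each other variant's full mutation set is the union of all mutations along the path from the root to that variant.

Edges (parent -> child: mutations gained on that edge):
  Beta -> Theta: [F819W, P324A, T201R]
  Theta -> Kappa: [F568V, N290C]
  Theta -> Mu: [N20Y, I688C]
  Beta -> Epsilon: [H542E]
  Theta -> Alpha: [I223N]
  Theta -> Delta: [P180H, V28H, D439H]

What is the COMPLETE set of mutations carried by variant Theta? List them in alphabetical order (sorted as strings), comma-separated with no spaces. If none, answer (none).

Answer: F819W,P324A,T201R

Derivation:
At Beta: gained [] -> total []
At Theta: gained ['F819W', 'P324A', 'T201R'] -> total ['F819W', 'P324A', 'T201R']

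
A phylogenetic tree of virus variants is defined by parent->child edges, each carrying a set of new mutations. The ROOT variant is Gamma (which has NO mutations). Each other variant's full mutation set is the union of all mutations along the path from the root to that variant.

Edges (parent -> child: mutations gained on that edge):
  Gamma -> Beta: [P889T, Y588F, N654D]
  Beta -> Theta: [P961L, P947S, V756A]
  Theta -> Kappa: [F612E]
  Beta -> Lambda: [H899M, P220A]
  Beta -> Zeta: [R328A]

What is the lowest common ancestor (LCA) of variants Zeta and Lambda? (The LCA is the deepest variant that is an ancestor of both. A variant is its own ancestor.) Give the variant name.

Answer: Beta

Derivation:
Path from root to Zeta: Gamma -> Beta -> Zeta
  ancestors of Zeta: {Gamma, Beta, Zeta}
Path from root to Lambda: Gamma -> Beta -> Lambda
  ancestors of Lambda: {Gamma, Beta, Lambda}
Common ancestors: {Gamma, Beta}
Walk up from Lambda: Lambda (not in ancestors of Zeta), Beta (in ancestors of Zeta), Gamma (in ancestors of Zeta)
Deepest common ancestor (LCA) = Beta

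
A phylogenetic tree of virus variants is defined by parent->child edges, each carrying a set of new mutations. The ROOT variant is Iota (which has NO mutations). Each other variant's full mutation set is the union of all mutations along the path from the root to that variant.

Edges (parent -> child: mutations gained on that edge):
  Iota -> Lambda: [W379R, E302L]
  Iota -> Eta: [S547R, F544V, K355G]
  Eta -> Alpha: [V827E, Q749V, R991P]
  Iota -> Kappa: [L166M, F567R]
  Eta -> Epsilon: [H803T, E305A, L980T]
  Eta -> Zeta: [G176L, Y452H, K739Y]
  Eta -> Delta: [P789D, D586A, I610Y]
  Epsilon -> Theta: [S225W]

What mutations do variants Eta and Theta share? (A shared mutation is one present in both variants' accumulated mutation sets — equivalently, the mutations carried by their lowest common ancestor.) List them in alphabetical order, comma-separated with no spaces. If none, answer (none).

Answer: F544V,K355G,S547R

Derivation:
Accumulating mutations along path to Eta:
  At Iota: gained [] -> total []
  At Eta: gained ['S547R', 'F544V', 'K355G'] -> total ['F544V', 'K355G', 'S547R']
Mutations(Eta) = ['F544V', 'K355G', 'S547R']
Accumulating mutations along path to Theta:
  At Iota: gained [] -> total []
  At Eta: gained ['S547R', 'F544V', 'K355G'] -> total ['F544V', 'K355G', 'S547R']
  At Epsilon: gained ['H803T', 'E305A', 'L980T'] -> total ['E305A', 'F544V', 'H803T', 'K355G', 'L980T', 'S547R']
  At Theta: gained ['S225W'] -> total ['E305A', 'F544V', 'H803T', 'K355G', 'L980T', 'S225W', 'S547R']
Mutations(Theta) = ['E305A', 'F544V', 'H803T', 'K355G', 'L980T', 'S225W', 'S547R']
Intersection: ['F544V', 'K355G', 'S547R'] ∩ ['E305A', 'F544V', 'H803T', 'K355G', 'L980T', 'S225W', 'S547R'] = ['F544V', 'K355G', 'S547R']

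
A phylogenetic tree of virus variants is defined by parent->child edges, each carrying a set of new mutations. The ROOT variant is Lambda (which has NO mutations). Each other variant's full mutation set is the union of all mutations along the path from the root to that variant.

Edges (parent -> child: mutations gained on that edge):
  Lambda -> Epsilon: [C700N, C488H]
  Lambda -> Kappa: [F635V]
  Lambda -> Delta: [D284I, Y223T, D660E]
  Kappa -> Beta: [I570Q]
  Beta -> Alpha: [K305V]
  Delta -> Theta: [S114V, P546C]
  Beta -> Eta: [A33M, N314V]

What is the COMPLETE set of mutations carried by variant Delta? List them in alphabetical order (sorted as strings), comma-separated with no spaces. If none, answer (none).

Answer: D284I,D660E,Y223T

Derivation:
At Lambda: gained [] -> total []
At Delta: gained ['D284I', 'Y223T', 'D660E'] -> total ['D284I', 'D660E', 'Y223T']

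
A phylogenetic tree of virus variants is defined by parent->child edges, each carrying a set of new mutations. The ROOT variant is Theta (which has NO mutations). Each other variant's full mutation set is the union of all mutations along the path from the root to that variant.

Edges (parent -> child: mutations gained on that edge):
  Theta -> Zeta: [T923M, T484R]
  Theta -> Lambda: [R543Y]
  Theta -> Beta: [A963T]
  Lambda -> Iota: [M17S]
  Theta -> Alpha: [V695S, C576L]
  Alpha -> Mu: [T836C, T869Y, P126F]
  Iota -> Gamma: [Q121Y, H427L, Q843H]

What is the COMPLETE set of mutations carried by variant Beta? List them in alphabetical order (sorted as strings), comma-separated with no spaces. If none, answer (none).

At Theta: gained [] -> total []
At Beta: gained ['A963T'] -> total ['A963T']

Answer: A963T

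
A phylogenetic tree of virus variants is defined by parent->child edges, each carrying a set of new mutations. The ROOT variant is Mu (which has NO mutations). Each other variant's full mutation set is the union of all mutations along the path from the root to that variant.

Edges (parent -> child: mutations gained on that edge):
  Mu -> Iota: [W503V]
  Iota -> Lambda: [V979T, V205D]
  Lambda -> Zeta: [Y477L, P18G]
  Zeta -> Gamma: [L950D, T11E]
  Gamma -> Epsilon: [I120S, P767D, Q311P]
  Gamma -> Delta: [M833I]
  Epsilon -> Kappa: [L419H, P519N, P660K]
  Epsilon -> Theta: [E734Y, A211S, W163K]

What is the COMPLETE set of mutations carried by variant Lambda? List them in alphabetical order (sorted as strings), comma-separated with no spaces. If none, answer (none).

At Mu: gained [] -> total []
At Iota: gained ['W503V'] -> total ['W503V']
At Lambda: gained ['V979T', 'V205D'] -> total ['V205D', 'V979T', 'W503V']

Answer: V205D,V979T,W503V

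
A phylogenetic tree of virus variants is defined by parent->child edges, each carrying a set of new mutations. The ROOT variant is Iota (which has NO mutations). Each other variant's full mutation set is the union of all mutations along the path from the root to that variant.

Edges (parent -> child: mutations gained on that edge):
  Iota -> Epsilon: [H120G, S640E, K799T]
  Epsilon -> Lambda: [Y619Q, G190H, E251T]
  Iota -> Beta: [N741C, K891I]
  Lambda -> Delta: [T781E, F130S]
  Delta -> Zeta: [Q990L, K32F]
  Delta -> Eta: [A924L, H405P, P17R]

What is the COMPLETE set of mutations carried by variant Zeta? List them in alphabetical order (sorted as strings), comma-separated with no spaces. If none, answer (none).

At Iota: gained [] -> total []
At Epsilon: gained ['H120G', 'S640E', 'K799T'] -> total ['H120G', 'K799T', 'S640E']
At Lambda: gained ['Y619Q', 'G190H', 'E251T'] -> total ['E251T', 'G190H', 'H120G', 'K799T', 'S640E', 'Y619Q']
At Delta: gained ['T781E', 'F130S'] -> total ['E251T', 'F130S', 'G190H', 'H120G', 'K799T', 'S640E', 'T781E', 'Y619Q']
At Zeta: gained ['Q990L', 'K32F'] -> total ['E251T', 'F130S', 'G190H', 'H120G', 'K32F', 'K799T', 'Q990L', 'S640E', 'T781E', 'Y619Q']

Answer: E251T,F130S,G190H,H120G,K32F,K799T,Q990L,S640E,T781E,Y619Q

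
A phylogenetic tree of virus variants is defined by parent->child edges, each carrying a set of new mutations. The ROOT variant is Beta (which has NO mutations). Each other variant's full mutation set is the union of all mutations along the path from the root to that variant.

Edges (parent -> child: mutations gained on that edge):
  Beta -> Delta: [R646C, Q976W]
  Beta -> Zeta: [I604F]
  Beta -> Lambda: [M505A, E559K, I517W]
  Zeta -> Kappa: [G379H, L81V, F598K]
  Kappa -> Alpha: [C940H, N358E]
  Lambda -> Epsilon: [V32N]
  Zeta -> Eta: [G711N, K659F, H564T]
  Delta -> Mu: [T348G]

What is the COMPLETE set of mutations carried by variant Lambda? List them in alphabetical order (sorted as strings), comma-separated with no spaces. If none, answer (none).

Answer: E559K,I517W,M505A

Derivation:
At Beta: gained [] -> total []
At Lambda: gained ['M505A', 'E559K', 'I517W'] -> total ['E559K', 'I517W', 'M505A']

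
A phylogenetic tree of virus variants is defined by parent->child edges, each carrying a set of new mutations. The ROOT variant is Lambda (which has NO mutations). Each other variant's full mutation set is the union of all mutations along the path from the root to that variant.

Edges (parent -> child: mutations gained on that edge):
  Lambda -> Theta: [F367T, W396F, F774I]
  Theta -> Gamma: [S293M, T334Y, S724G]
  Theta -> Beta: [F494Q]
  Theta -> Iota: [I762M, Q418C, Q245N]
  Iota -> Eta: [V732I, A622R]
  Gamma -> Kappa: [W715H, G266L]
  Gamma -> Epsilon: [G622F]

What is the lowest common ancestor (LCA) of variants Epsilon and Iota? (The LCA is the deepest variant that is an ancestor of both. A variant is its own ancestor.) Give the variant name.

Path from root to Epsilon: Lambda -> Theta -> Gamma -> Epsilon
  ancestors of Epsilon: {Lambda, Theta, Gamma, Epsilon}
Path from root to Iota: Lambda -> Theta -> Iota
  ancestors of Iota: {Lambda, Theta, Iota}
Common ancestors: {Lambda, Theta}
Walk up from Iota: Iota (not in ancestors of Epsilon), Theta (in ancestors of Epsilon), Lambda (in ancestors of Epsilon)
Deepest common ancestor (LCA) = Theta

Answer: Theta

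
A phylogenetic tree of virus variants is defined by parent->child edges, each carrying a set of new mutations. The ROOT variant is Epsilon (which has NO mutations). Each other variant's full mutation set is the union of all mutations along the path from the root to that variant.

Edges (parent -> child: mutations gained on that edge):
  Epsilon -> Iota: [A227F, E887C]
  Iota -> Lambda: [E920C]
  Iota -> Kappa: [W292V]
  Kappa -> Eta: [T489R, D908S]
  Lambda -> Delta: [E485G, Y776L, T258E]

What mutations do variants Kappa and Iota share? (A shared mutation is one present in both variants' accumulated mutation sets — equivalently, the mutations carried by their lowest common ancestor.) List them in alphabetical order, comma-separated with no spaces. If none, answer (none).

Accumulating mutations along path to Kappa:
  At Epsilon: gained [] -> total []
  At Iota: gained ['A227F', 'E887C'] -> total ['A227F', 'E887C']
  At Kappa: gained ['W292V'] -> total ['A227F', 'E887C', 'W292V']
Mutations(Kappa) = ['A227F', 'E887C', 'W292V']
Accumulating mutations along path to Iota:
  At Epsilon: gained [] -> total []
  At Iota: gained ['A227F', 'E887C'] -> total ['A227F', 'E887C']
Mutations(Iota) = ['A227F', 'E887C']
Intersection: ['A227F', 'E887C', 'W292V'] ∩ ['A227F', 'E887C'] = ['A227F', 'E887C']

Answer: A227F,E887C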